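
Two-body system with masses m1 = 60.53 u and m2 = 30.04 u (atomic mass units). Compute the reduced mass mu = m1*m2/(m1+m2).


mu = m1 * m2 / (m1 + m2)
= 60.53 * 30.04 / (60.53 + 30.04)
= 1818.3212 / 90.57
= 20.0764 u

20.0764


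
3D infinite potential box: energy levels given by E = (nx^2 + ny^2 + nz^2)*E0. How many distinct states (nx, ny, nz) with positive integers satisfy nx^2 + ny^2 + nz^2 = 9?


Enumerate all (nx, ny, nz) with nx^2 + ny^2 + nz^2 = 9:
(1,2,2)
(2,1,2)
(2,2,1)
Total degeneracy = 3

3


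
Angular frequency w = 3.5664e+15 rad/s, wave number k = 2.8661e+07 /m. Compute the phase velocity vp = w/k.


vp = w / k
= 3.5664e+15 / 2.8661e+07
= 1.2443e+08 m/s

1.2443e+08


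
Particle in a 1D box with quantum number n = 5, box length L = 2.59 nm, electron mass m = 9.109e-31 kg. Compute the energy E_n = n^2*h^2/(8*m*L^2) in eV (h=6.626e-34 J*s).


E = n^2 * h^2 / (8 * m * L^2)
= 5^2 * (6.626e-34)^2 / (8 * 9.109e-31 * (2.59e-9)^2)
= 25 * 4.3904e-67 / (8 * 9.109e-31 * 6.7081e-18)
= 2.2453e-19 J
= 1.4016 eV

1.4016


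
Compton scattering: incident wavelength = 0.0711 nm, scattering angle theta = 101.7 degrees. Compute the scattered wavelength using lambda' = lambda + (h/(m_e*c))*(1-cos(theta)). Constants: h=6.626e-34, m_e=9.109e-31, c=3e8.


Compton wavelength: h/(m_e*c) = 2.4247e-12 m
d_lambda = 2.4247e-12 * (1 - cos(101.7 deg))
= 2.4247e-12 * 1.202787
= 2.9164e-12 m = 0.002916 nm
lambda' = 0.0711 + 0.002916
= 0.074016 nm

0.074016


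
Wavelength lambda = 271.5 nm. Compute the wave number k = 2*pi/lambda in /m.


k = 2 * pi / lambda
= 6.2832 / (271.5e-9)
= 6.2832 / 2.7150e-07
= 2.3142e+07 /m

2.3142e+07


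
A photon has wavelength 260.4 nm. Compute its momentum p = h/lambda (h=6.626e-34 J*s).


p = h / lambda
= 6.626e-34 / (260.4e-9)
= 6.626e-34 / 2.6040e-07
= 2.5445e-27 kg*m/s

2.5445e-27


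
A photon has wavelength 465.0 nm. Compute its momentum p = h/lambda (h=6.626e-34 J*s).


p = h / lambda
= 6.626e-34 / (465.0e-9)
= 6.626e-34 / 4.6500e-07
= 1.4249e-27 kg*m/s

1.4249e-27


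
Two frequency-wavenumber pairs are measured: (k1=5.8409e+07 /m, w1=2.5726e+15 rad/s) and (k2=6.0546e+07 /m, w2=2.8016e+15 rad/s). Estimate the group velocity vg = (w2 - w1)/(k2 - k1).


vg = (w2 - w1) / (k2 - k1)
= (2.8016e+15 - 2.5726e+15) / (6.0546e+07 - 5.8409e+07)
= 2.2900e+14 / 2.1370e+06
= 1.0716e+08 m/s

1.0716e+08


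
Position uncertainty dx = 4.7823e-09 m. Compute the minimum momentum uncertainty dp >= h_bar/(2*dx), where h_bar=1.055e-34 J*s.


dp = h_bar / (2 * dx)
= 1.055e-34 / (2 * 4.7823e-09)
= 1.055e-34 / 9.5646e-09
= 1.1030e-26 kg*m/s

1.1030e-26


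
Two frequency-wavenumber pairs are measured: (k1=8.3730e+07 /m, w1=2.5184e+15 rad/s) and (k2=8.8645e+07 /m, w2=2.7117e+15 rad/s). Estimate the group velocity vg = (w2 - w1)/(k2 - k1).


vg = (w2 - w1) / (k2 - k1)
= (2.7117e+15 - 2.5184e+15) / (8.8645e+07 - 8.3730e+07)
= 1.9330e+14 / 4.9150e+06
= 3.9329e+07 m/s

3.9329e+07


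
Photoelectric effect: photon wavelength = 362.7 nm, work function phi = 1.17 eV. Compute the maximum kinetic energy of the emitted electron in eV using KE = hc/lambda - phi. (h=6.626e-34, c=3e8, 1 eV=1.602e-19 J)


E_photon = hc / lambda
= (6.626e-34)(3e8) / (362.7e-9)
= 5.4806e-19 J
= 3.4211 eV
KE = E_photon - phi
= 3.4211 - 1.17
= 2.2511 eV

2.2511


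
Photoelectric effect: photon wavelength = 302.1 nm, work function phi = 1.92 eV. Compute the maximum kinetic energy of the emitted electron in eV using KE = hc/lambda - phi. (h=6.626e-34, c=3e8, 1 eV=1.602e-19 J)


E_photon = hc / lambda
= (6.626e-34)(3e8) / (302.1e-9)
= 6.5799e-19 J
= 4.1073 eV
KE = E_photon - phi
= 4.1073 - 1.92
= 2.1873 eV

2.1873


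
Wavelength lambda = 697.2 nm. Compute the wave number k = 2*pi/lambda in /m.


k = 2 * pi / lambda
= 6.2832 / (697.2e-9)
= 6.2832 / 6.9720e-07
= 9.0120e+06 /m

9.0120e+06


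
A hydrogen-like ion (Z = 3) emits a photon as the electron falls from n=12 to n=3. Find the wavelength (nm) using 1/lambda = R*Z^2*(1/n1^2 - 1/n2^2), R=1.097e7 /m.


1/lambda = R * Z^2 * (1/n1^2 - 1/n2^2)
= 1.097e7 * 3^2 * (1/3^2 - 1/12^2)
= 1.097e7 * 9 * (0.111111 - 0.006944)
= 1.0284e+07 /m
lambda = 1 / 1.0284e+07
= 97.2349 nm

97.2349


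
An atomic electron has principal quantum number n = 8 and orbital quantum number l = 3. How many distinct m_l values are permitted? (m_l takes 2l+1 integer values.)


m_l ranges from -l to +l in integer steps
So m_l goes from -3 to +3
Count = 2l + 1 = 2*3 + 1
= 7

7


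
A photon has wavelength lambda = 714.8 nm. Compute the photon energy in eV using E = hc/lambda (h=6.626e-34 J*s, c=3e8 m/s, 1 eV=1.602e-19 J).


E = hc / lambda
= (6.626e-34)(3e8) / (714.8e-9)
= 1.9878e-25 / 7.1480e-07
= 2.7809e-19 J
Converting to eV: 2.7809e-19 / 1.602e-19
= 1.7359 eV

1.7359


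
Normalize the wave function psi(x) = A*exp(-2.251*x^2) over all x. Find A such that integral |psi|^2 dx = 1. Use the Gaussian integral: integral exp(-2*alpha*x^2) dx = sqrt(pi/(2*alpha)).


integral |psi|^2 dx = A^2 * sqrt(pi/(2*alpha)) = 1
A^2 = sqrt(2*alpha/pi)
= sqrt(2 * 2.251 / pi)
= 1.197093
A = sqrt(1.197093)
= 1.0941

1.0941


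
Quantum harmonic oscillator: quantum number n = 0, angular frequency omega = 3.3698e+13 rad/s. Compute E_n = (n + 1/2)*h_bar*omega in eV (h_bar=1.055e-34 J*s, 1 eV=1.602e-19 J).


E = (n + 1/2) * h_bar * omega
= (0 + 0.5) * 1.055e-34 * 3.3698e+13
= 0.5 * 3.5551e-21
= 1.7776e-21 J
= 0.0111 eV

0.0111


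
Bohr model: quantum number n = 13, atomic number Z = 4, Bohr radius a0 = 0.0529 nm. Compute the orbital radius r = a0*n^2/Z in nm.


r = a0 * n^2 / Z
= 0.0529 * 13^2 / 4
= 0.0529 * 169 / 4
= 2.235 nm

2.235


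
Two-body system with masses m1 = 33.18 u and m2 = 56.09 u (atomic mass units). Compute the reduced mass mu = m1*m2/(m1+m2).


mu = m1 * m2 / (m1 + m2)
= 33.18 * 56.09 / (33.18 + 56.09)
= 1861.0662 / 89.27
= 20.8476 u

20.8476


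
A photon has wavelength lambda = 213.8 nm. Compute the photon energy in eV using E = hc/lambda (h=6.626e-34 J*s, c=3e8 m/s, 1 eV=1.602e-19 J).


E = hc / lambda
= (6.626e-34)(3e8) / (213.8e-9)
= 1.9878e-25 / 2.1380e-07
= 9.2975e-19 J
Converting to eV: 9.2975e-19 / 1.602e-19
= 5.8037 eV

5.8037


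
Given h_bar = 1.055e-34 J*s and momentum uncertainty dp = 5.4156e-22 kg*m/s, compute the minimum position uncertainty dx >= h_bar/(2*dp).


dx = h_bar / (2 * dp)
= 1.055e-34 / (2 * 5.4156e-22)
= 1.055e-34 / 1.0831e-21
= 9.7404e-14 m

9.7404e-14


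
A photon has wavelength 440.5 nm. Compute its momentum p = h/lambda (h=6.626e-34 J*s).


p = h / lambda
= 6.626e-34 / (440.5e-9)
= 6.626e-34 / 4.4050e-07
= 1.5042e-27 kg*m/s

1.5042e-27


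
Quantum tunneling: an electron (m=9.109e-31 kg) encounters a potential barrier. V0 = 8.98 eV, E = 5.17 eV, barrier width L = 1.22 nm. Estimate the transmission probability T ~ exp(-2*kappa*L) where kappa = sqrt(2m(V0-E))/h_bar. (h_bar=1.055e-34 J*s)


V0 - E = 3.81 eV = 6.1036e-19 J
kappa = sqrt(2 * m * (V0-E)) / h_bar
= sqrt(2 * 9.109e-31 * 6.1036e-19) / 1.055e-34
= 9.9952e+09 /m
2*kappa*L = 2 * 9.9952e+09 * 1.22e-9
= 24.3883
T = exp(-24.3883) = 2.560340e-11

2.560340e-11


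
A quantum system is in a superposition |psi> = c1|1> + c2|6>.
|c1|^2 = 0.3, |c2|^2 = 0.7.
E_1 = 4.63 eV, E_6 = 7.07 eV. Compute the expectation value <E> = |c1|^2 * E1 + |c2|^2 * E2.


<E> = |c1|^2 * E1 + |c2|^2 * E2
= 0.3 * 4.63 + 0.7 * 7.07
= 1.389 + 4.949
= 6.338 eV

6.338


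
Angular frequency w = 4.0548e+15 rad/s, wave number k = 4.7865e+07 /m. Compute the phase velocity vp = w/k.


vp = w / k
= 4.0548e+15 / 4.7865e+07
= 8.4713e+07 m/s

8.4713e+07


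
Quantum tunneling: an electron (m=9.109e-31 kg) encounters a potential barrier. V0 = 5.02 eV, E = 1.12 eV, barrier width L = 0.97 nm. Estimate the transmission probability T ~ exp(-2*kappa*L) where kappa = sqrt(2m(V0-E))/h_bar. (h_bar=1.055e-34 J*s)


V0 - E = 3.9 eV = 6.2478e-19 J
kappa = sqrt(2 * m * (V0-E)) / h_bar
= sqrt(2 * 9.109e-31 * 6.2478e-19) / 1.055e-34
= 1.0113e+10 /m
2*kappa*L = 2 * 1.0113e+10 * 0.97e-9
= 19.6184
T = exp(-19.6184) = 3.018875e-09

3.018875e-09


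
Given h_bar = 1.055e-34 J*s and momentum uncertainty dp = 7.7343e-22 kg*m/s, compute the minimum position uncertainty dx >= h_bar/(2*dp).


dx = h_bar / (2 * dp)
= 1.055e-34 / (2 * 7.7343e-22)
= 1.055e-34 / 1.5469e-21
= 6.8203e-14 m

6.8203e-14


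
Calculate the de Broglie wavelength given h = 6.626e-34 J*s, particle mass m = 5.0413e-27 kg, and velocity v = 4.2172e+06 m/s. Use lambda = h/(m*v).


lambda = h / (m * v)
= 6.626e-34 / (5.0413e-27 * 4.2172e+06)
= 6.626e-34 / 2.1260e-20
= 3.1166e-14 m

3.1166e-14


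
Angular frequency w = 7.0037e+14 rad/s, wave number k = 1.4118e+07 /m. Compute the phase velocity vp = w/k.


vp = w / k
= 7.0037e+14 / 1.4118e+07
= 4.9608e+07 m/s

4.9608e+07


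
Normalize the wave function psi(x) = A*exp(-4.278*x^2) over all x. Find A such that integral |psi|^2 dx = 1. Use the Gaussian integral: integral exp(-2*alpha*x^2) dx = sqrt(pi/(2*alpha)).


integral |psi|^2 dx = A^2 * sqrt(pi/(2*alpha)) = 1
A^2 = sqrt(2*alpha/pi)
= sqrt(2 * 4.278 / pi)
= 1.650291
A = sqrt(1.650291)
= 1.2846

1.2846


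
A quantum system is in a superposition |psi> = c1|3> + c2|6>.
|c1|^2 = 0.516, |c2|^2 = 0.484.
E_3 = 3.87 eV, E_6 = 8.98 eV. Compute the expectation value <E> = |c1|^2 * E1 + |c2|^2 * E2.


<E> = |c1|^2 * E1 + |c2|^2 * E2
= 0.516 * 3.87 + 0.484 * 8.98
= 1.9969 + 4.3463
= 6.3432 eV

6.3432


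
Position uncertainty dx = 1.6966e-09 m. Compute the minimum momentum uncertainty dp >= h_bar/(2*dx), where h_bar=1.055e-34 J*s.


dp = h_bar / (2 * dx)
= 1.055e-34 / (2 * 1.6966e-09)
= 1.055e-34 / 3.3932e-09
= 3.1092e-26 kg*m/s

3.1092e-26


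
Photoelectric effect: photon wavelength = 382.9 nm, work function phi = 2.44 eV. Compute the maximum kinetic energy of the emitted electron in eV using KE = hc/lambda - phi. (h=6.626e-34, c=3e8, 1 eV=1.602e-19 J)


E_photon = hc / lambda
= (6.626e-34)(3e8) / (382.9e-9)
= 5.1914e-19 J
= 3.2406 eV
KE = E_photon - phi
= 3.2406 - 2.44
= 0.8006 eV

0.8006


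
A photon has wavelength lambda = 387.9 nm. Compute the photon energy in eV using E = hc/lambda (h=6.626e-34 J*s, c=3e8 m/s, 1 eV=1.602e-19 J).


E = hc / lambda
= (6.626e-34)(3e8) / (387.9e-9)
= 1.9878e-25 / 3.8790e-07
= 5.1245e-19 J
Converting to eV: 5.1245e-19 / 1.602e-19
= 3.1988 eV

3.1988


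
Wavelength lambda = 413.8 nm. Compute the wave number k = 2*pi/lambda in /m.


k = 2 * pi / lambda
= 6.2832 / (413.8e-9)
= 6.2832 / 4.1380e-07
= 1.5184e+07 /m

1.5184e+07


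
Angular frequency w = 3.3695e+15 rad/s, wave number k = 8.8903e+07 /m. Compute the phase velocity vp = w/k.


vp = w / k
= 3.3695e+15 / 8.8903e+07
= 3.7901e+07 m/s

3.7901e+07


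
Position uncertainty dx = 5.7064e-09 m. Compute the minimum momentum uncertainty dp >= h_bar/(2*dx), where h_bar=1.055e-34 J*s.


dp = h_bar / (2 * dx)
= 1.055e-34 / (2 * 5.7064e-09)
= 1.055e-34 / 1.1413e-08
= 9.2440e-27 kg*m/s

9.2440e-27


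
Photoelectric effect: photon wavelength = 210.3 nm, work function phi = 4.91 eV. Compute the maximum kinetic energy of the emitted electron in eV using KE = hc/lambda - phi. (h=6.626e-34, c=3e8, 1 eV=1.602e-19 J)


E_photon = hc / lambda
= (6.626e-34)(3e8) / (210.3e-9)
= 9.4522e-19 J
= 5.9003 eV
KE = E_photon - phi
= 5.9003 - 4.91
= 0.9903 eV

0.9903


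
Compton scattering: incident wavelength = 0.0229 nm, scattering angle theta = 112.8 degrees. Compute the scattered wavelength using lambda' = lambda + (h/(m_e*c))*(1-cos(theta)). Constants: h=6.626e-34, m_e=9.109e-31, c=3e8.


Compton wavelength: h/(m_e*c) = 2.4247e-12 m
d_lambda = 2.4247e-12 * (1 - cos(112.8 deg))
= 2.4247e-12 * 1.387516
= 3.3643e-12 m = 0.003364 nm
lambda' = 0.0229 + 0.003364
= 0.026264 nm

0.026264


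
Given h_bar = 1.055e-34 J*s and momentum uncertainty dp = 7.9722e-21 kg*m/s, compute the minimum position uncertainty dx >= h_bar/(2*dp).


dx = h_bar / (2 * dp)
= 1.055e-34 / (2 * 7.9722e-21)
= 1.055e-34 / 1.5944e-20
= 6.6167e-15 m

6.6167e-15


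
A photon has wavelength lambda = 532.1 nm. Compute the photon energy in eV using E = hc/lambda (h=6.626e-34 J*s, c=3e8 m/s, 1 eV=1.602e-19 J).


E = hc / lambda
= (6.626e-34)(3e8) / (532.1e-9)
= 1.9878e-25 / 5.3210e-07
= 3.7358e-19 J
Converting to eV: 3.7358e-19 / 1.602e-19
= 2.3319 eV

2.3319


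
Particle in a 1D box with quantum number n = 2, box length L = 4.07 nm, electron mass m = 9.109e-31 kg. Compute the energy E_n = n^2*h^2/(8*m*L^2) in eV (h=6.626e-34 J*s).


E = n^2 * h^2 / (8 * m * L^2)
= 2^2 * (6.626e-34)^2 / (8 * 9.109e-31 * (4.07e-9)^2)
= 4 * 4.3904e-67 / (8 * 9.109e-31 * 1.6565e-17)
= 1.4548e-20 J
= 0.0908 eV

0.0908


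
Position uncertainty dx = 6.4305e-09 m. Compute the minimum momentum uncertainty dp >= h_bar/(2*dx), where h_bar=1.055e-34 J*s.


dp = h_bar / (2 * dx)
= 1.055e-34 / (2 * 6.4305e-09)
= 1.055e-34 / 1.2861e-08
= 8.2031e-27 kg*m/s

8.2031e-27


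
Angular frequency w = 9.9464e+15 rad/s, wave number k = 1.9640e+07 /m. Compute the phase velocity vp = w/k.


vp = w / k
= 9.9464e+15 / 1.9640e+07
= 5.0644e+08 m/s

5.0644e+08


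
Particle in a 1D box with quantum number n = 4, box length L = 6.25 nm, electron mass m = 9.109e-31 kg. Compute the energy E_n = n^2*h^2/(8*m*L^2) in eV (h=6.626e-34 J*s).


E = n^2 * h^2 / (8 * m * L^2)
= 4^2 * (6.626e-34)^2 / (8 * 9.109e-31 * (6.25e-9)^2)
= 16 * 4.3904e-67 / (8 * 9.109e-31 * 3.9063e-17)
= 2.4678e-20 J
= 0.154 eV

0.154


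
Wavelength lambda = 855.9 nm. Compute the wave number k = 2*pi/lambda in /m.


k = 2 * pi / lambda
= 6.2832 / (855.9e-9)
= 6.2832 / 8.5590e-07
= 7.3410e+06 /m

7.3410e+06


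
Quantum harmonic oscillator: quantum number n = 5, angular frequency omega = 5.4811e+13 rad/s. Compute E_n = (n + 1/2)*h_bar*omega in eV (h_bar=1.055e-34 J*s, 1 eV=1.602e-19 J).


E = (n + 1/2) * h_bar * omega
= (5 + 0.5) * 1.055e-34 * 5.4811e+13
= 5.5 * 5.7826e-21
= 3.1804e-20 J
= 0.1985 eV

0.1985


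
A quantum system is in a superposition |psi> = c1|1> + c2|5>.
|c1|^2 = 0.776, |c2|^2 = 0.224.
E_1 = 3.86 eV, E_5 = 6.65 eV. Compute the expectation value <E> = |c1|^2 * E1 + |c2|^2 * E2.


<E> = |c1|^2 * E1 + |c2|^2 * E2
= 0.776 * 3.86 + 0.224 * 6.65
= 2.9954 + 1.4896
= 4.485 eV

4.485


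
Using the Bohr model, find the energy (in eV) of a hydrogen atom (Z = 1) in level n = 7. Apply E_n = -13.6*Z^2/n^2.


E_n = -13.6 * Z^2 / n^2
= -13.6 * 1^2 / 7^2
= -13.6 * 1 / 49
= -0.2776 eV

-0.2776


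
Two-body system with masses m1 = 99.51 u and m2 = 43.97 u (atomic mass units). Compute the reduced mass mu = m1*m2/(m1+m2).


mu = m1 * m2 / (m1 + m2)
= 99.51 * 43.97 / (99.51 + 43.97)
= 4375.4547 / 143.48
= 30.4952 u

30.4952


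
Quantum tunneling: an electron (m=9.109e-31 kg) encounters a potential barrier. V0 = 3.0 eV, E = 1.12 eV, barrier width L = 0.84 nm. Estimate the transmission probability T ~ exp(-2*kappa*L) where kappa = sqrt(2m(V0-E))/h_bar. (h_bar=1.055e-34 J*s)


V0 - E = 1.88 eV = 3.0118e-19 J
kappa = sqrt(2 * m * (V0-E)) / h_bar
= sqrt(2 * 9.109e-31 * 3.0118e-19) / 1.055e-34
= 7.0211e+09 /m
2*kappa*L = 2 * 7.0211e+09 * 0.84e-9
= 11.7955
T = exp(-11.7955) = 7.538200e-06

7.538200e-06


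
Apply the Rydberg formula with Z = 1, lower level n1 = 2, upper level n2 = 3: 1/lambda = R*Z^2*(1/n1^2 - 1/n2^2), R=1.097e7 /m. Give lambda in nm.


1/lambda = R * Z^2 * (1/n1^2 - 1/n2^2)
= 1.097e7 * 1^2 * (1/2^2 - 1/3^2)
= 1.097e7 * 1 * (0.25 - 0.111111)
= 1.5236e+06 /m
lambda = 1 / 1.5236e+06
= 656.3355 nm

656.3355


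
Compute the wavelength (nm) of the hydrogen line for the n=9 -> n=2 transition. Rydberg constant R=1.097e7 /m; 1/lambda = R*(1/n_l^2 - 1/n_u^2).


1/lambda = R * (1/n_l^2 - 1/n_u^2)
= 1.097e7 * (1/2^2 - 1/9^2)
= 1.097e7 * (0.25 - 0.012346)
= 1.097e7 * 0.237654
= 2.6071e+06 /m
lambda = 1 / 2.6071e+06 = 383.5727 nm

383.5727


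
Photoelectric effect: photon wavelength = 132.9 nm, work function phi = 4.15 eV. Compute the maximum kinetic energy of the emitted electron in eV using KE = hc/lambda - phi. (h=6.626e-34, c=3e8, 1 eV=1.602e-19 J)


E_photon = hc / lambda
= (6.626e-34)(3e8) / (132.9e-9)
= 1.4957e-18 J
= 9.3365 eV
KE = E_photon - phi
= 9.3365 - 4.15
= 5.1865 eV

5.1865


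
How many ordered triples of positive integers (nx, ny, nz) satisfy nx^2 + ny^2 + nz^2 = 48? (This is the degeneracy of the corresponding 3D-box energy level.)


Enumerate all (nx, ny, nz) with nx^2 + ny^2 + nz^2 = 48:
(4,4,4)
Total degeneracy = 1

1


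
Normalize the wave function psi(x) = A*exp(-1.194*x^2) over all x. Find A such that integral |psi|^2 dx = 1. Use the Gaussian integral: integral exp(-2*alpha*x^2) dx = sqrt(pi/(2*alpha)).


integral |psi|^2 dx = A^2 * sqrt(pi/(2*alpha)) = 1
A^2 = sqrt(2*alpha/pi)
= sqrt(2 * 1.194 / pi)
= 0.871851
A = sqrt(0.871851)
= 0.9337

0.9337


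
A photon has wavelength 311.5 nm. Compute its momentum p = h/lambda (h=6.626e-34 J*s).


p = h / lambda
= 6.626e-34 / (311.5e-9)
= 6.626e-34 / 3.1150e-07
= 2.1271e-27 kg*m/s

2.1271e-27


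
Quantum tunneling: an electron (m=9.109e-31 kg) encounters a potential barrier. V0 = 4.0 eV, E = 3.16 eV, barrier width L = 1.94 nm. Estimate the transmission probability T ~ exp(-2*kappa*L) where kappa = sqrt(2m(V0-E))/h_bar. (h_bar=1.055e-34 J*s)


V0 - E = 0.84 eV = 1.3457e-19 J
kappa = sqrt(2 * m * (V0-E)) / h_bar
= sqrt(2 * 9.109e-31 * 1.3457e-19) / 1.055e-34
= 4.6932e+09 /m
2*kappa*L = 2 * 4.6932e+09 * 1.94e-9
= 18.2096
T = exp(-18.2096) = 1.235006e-08

1.235006e-08


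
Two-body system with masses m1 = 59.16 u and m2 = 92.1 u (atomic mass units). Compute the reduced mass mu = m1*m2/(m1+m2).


mu = m1 * m2 / (m1 + m2)
= 59.16 * 92.1 / (59.16 + 92.1)
= 5448.636 / 151.26
= 36.0217 u

36.0217


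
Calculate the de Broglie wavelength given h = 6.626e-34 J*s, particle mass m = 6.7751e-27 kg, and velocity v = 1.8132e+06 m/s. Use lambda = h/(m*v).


lambda = h / (m * v)
= 6.626e-34 / (6.7751e-27 * 1.8132e+06)
= 6.626e-34 / 1.2285e-20
= 5.3937e-14 m

5.3937e-14


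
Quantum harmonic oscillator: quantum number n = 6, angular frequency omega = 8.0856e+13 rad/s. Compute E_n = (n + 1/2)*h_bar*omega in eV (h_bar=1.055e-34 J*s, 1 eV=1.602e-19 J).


E = (n + 1/2) * h_bar * omega
= (6 + 0.5) * 1.055e-34 * 8.0856e+13
= 6.5 * 8.5303e-21
= 5.5447e-20 J
= 0.3461 eV

0.3461


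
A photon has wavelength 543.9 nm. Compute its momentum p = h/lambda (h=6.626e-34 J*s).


p = h / lambda
= 6.626e-34 / (543.9e-9)
= 6.626e-34 / 5.4390e-07
= 1.2182e-27 kg*m/s

1.2182e-27


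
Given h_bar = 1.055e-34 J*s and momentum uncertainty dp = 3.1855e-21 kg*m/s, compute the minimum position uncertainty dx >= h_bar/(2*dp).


dx = h_bar / (2 * dp)
= 1.055e-34 / (2 * 3.1855e-21)
= 1.055e-34 / 6.3710e-21
= 1.6559e-14 m

1.6559e-14


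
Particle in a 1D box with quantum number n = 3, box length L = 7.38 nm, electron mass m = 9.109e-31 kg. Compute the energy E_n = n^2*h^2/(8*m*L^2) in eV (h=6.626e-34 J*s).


E = n^2 * h^2 / (8 * m * L^2)
= 3^2 * (6.626e-34)^2 / (8 * 9.109e-31 * (7.38e-9)^2)
= 9 * 4.3904e-67 / (8 * 9.109e-31 * 5.4464e-17)
= 9.9557e-21 J
= 0.0621 eV

0.0621


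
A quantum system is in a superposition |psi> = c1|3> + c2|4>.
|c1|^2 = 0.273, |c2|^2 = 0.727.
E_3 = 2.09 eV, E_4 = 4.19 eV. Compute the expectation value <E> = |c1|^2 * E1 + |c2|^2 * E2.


<E> = |c1|^2 * E1 + |c2|^2 * E2
= 0.273 * 2.09 + 0.727 * 4.19
= 0.5706 + 3.0461
= 3.6167 eV

3.6167


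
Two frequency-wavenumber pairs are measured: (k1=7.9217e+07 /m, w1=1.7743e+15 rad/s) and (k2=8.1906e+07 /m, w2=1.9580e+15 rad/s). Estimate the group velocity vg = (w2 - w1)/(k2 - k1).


vg = (w2 - w1) / (k2 - k1)
= (1.9580e+15 - 1.7743e+15) / (8.1906e+07 - 7.9217e+07)
= 1.8370e+14 / 2.6890e+06
= 6.8315e+07 m/s

6.8315e+07


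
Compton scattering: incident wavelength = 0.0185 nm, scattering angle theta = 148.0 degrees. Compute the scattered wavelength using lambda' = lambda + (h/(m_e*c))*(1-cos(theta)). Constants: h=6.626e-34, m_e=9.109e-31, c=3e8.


Compton wavelength: h/(m_e*c) = 2.4247e-12 m
d_lambda = 2.4247e-12 * (1 - cos(148.0 deg))
= 2.4247e-12 * 1.848048
= 4.4810e-12 m = 0.004481 nm
lambda' = 0.0185 + 0.004481
= 0.022981 nm

0.022981


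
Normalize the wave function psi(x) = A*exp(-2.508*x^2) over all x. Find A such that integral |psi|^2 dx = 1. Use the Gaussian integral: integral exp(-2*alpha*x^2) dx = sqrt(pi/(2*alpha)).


integral |psi|^2 dx = A^2 * sqrt(pi/(2*alpha)) = 1
A^2 = sqrt(2*alpha/pi)
= sqrt(2 * 2.508 / pi)
= 1.263583
A = sqrt(1.263583)
= 1.1241

1.1241


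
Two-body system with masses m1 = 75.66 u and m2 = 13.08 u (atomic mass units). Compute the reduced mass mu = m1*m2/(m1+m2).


mu = m1 * m2 / (m1 + m2)
= 75.66 * 13.08 / (75.66 + 13.08)
= 989.6328 / 88.74
= 11.152 u

11.152


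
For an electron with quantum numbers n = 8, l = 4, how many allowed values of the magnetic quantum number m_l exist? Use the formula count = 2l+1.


m_l ranges from -l to +l in integer steps
So m_l goes from -4 to +4
Count = 2l + 1 = 2*4 + 1
= 9

9


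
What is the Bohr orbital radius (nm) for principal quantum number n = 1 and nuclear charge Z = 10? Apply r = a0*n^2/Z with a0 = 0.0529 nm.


r = a0 * n^2 / Z
= 0.0529 * 1^2 / 10
= 0.0529 * 1 / 10
= 0.0053 nm

0.0053


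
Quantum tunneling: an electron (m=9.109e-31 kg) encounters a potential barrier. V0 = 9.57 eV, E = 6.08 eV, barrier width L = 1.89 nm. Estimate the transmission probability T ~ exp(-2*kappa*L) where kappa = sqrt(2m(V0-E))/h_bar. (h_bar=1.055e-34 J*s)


V0 - E = 3.49 eV = 5.5910e-19 J
kappa = sqrt(2 * m * (V0-E)) / h_bar
= sqrt(2 * 9.109e-31 * 5.5910e-19) / 1.055e-34
= 9.5663e+09 /m
2*kappa*L = 2 * 9.5663e+09 * 1.89e-9
= 36.1604
T = exp(-36.1604) = 1.975705e-16

1.975705e-16


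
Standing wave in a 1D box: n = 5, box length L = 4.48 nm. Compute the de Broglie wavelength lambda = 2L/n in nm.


lambda = 2L / n
= 2 * 4.48 / 5
= 8.96 / 5
= 1.792 nm

1.792


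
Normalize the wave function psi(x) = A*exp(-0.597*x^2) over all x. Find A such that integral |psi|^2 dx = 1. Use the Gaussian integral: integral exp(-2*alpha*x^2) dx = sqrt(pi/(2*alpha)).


integral |psi|^2 dx = A^2 * sqrt(pi/(2*alpha)) = 1
A^2 = sqrt(2*alpha/pi)
= sqrt(2 * 0.597 / pi)
= 0.616492
A = sqrt(0.616492)
= 0.7852

0.7852


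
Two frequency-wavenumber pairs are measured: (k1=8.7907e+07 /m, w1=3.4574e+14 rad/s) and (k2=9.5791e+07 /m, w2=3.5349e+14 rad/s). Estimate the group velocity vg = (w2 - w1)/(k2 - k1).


vg = (w2 - w1) / (k2 - k1)
= (3.5349e+14 - 3.4574e+14) / (9.5791e+07 - 8.7907e+07)
= 7.7500e+12 / 7.8840e+06
= 9.8300e+05 m/s

9.8300e+05


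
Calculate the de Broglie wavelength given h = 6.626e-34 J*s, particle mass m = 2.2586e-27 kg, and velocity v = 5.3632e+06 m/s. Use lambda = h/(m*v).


lambda = h / (m * v)
= 6.626e-34 / (2.2586e-27 * 5.3632e+06)
= 6.626e-34 / 1.2113e-20
= 5.4700e-14 m

5.4700e-14


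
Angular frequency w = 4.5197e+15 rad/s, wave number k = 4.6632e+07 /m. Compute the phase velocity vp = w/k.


vp = w / k
= 4.5197e+15 / 4.6632e+07
= 9.6923e+07 m/s

9.6923e+07


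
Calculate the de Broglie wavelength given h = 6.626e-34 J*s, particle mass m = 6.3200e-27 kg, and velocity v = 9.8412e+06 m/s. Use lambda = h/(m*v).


lambda = h / (m * v)
= 6.626e-34 / (6.3200e-27 * 9.8412e+06)
= 6.626e-34 / 6.2196e-20
= 1.0653e-14 m

1.0653e-14


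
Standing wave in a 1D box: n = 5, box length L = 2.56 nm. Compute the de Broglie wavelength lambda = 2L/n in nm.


lambda = 2L / n
= 2 * 2.56 / 5
= 5.12 / 5
= 1.024 nm

1.024


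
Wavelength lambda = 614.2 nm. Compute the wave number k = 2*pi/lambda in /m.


k = 2 * pi / lambda
= 6.2832 / (614.2e-9)
= 6.2832 / 6.1420e-07
= 1.0230e+07 /m

1.0230e+07


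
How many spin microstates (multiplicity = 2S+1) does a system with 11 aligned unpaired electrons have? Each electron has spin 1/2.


Total spin S = N * (1/2) = 11 * 0.5 = 5.5
Spin multiplicity = 2S + 1
= 2 * 5.5 + 1
= 12

12


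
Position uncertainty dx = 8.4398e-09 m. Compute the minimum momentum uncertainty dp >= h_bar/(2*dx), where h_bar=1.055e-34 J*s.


dp = h_bar / (2 * dx)
= 1.055e-34 / (2 * 8.4398e-09)
= 1.055e-34 / 1.6880e-08
= 6.2501e-27 kg*m/s

6.2501e-27


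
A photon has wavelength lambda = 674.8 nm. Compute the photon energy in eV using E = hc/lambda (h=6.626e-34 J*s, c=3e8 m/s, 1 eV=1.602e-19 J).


E = hc / lambda
= (6.626e-34)(3e8) / (674.8e-9)
= 1.9878e-25 / 6.7480e-07
= 2.9458e-19 J
Converting to eV: 2.9458e-19 / 1.602e-19
= 1.8388 eV

1.8388


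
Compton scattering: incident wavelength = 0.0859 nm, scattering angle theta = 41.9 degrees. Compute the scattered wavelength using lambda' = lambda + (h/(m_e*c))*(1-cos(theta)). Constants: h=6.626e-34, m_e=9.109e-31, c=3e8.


Compton wavelength: h/(m_e*c) = 2.4247e-12 m
d_lambda = 2.4247e-12 * (1 - cos(41.9 deg))
= 2.4247e-12 * 0.255688
= 6.1997e-13 m = 0.00062 nm
lambda' = 0.0859 + 0.00062
= 0.08652 nm

0.08652


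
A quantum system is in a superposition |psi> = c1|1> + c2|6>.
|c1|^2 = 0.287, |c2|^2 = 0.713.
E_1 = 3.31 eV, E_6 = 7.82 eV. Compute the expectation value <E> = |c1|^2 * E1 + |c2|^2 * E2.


<E> = |c1|^2 * E1 + |c2|^2 * E2
= 0.287 * 3.31 + 0.713 * 7.82
= 0.95 + 5.5757
= 6.5256 eV

6.5256


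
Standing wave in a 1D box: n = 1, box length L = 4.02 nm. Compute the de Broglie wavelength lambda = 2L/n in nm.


lambda = 2L / n
= 2 * 4.02 / 1
= 8.04 / 1
= 8.04 nm

8.04


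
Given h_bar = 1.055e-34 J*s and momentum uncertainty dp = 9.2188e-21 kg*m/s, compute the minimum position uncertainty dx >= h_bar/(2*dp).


dx = h_bar / (2 * dp)
= 1.055e-34 / (2 * 9.2188e-21)
= 1.055e-34 / 1.8438e-20
= 5.7220e-15 m

5.7220e-15


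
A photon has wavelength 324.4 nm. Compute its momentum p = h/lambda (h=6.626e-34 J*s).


p = h / lambda
= 6.626e-34 / (324.4e-9)
= 6.626e-34 / 3.2440e-07
= 2.0425e-27 kg*m/s

2.0425e-27


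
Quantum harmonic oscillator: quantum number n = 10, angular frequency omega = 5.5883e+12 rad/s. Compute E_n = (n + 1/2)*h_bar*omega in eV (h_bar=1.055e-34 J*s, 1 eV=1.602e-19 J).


E = (n + 1/2) * h_bar * omega
= (10 + 0.5) * 1.055e-34 * 5.5883e+12
= 10.5 * 5.8957e-22
= 6.1904e-21 J
= 0.0386 eV

0.0386


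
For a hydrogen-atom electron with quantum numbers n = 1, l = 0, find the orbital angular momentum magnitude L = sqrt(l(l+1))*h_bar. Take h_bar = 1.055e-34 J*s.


L = sqrt(l*(l+1)) * h_bar
= sqrt(0 * 1) * 1.055e-34
= sqrt(0) * 1.055e-34
= 0.0 * 1.055e-34
= 0.0000e+00 J*s

0.0000e+00


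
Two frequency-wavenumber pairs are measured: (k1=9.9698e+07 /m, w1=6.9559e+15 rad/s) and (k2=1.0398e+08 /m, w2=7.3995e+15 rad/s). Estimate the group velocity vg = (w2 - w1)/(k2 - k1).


vg = (w2 - w1) / (k2 - k1)
= (7.3995e+15 - 6.9559e+15) / (1.0398e+08 - 9.9698e+07)
= 4.4360e+14 / 4.2820e+06
= 1.0360e+08 m/s

1.0360e+08


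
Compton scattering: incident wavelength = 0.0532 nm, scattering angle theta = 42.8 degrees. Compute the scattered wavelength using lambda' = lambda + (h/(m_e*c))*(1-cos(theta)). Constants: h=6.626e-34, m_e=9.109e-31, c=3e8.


Compton wavelength: h/(m_e*c) = 2.4247e-12 m
d_lambda = 2.4247e-12 * (1 - cos(42.8 deg))
= 2.4247e-12 * 0.26627
= 6.4563e-13 m = 0.000646 nm
lambda' = 0.0532 + 0.000646
= 0.053846 nm

0.053846


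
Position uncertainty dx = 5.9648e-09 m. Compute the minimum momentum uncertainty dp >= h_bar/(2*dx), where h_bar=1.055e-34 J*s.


dp = h_bar / (2 * dx)
= 1.055e-34 / (2 * 5.9648e-09)
= 1.055e-34 / 1.1930e-08
= 8.8435e-27 kg*m/s

8.8435e-27


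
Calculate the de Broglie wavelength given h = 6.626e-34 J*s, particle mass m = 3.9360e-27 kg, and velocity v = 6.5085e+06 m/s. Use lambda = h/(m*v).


lambda = h / (m * v)
= 6.626e-34 / (3.9360e-27 * 6.5085e+06)
= 6.626e-34 / 2.5617e-20
= 2.5865e-14 m

2.5865e-14


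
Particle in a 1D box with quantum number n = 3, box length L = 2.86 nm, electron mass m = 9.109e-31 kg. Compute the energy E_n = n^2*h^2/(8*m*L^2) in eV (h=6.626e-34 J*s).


E = n^2 * h^2 / (8 * m * L^2)
= 3^2 * (6.626e-34)^2 / (8 * 9.109e-31 * (2.86e-9)^2)
= 9 * 4.3904e-67 / (8 * 9.109e-31 * 8.1796e-18)
= 6.6291e-20 J
= 0.4138 eV

0.4138


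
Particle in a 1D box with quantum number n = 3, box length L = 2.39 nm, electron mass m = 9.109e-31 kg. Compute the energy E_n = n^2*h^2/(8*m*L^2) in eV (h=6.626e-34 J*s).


E = n^2 * h^2 / (8 * m * L^2)
= 3^2 * (6.626e-34)^2 / (8 * 9.109e-31 * (2.39e-9)^2)
= 9 * 4.3904e-67 / (8 * 9.109e-31 * 5.7121e-18)
= 9.4927e-20 J
= 0.5926 eV

0.5926


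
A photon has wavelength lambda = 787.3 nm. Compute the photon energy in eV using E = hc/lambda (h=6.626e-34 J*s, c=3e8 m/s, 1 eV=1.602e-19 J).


E = hc / lambda
= (6.626e-34)(3e8) / (787.3e-9)
= 1.9878e-25 / 7.8730e-07
= 2.5248e-19 J
Converting to eV: 2.5248e-19 / 1.602e-19
= 1.576 eV

1.576


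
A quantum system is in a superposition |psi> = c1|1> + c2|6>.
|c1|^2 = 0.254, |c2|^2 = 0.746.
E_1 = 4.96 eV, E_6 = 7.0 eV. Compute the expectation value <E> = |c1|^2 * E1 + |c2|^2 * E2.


<E> = |c1|^2 * E1 + |c2|^2 * E2
= 0.254 * 4.96 + 0.746 * 7.0
= 1.2598 + 5.222
= 6.4818 eV

6.4818


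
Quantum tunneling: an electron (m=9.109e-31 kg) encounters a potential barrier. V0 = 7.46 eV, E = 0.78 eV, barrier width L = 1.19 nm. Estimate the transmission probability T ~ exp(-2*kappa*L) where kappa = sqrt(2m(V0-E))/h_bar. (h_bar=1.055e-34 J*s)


V0 - E = 6.68 eV = 1.0701e-18 J
kappa = sqrt(2 * m * (V0-E)) / h_bar
= sqrt(2 * 9.109e-31 * 1.0701e-18) / 1.055e-34
= 1.3235e+10 /m
2*kappa*L = 2 * 1.3235e+10 * 1.19e-9
= 31.4988
T = exp(-31.4988) = 2.090426e-14

2.090426e-14


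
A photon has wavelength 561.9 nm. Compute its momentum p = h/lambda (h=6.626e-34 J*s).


p = h / lambda
= 6.626e-34 / (561.9e-9)
= 6.626e-34 / 5.6190e-07
= 1.1792e-27 kg*m/s

1.1792e-27


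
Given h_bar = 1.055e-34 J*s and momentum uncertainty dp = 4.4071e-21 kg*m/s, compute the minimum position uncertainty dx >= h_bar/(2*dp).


dx = h_bar / (2 * dp)
= 1.055e-34 / (2 * 4.4071e-21)
= 1.055e-34 / 8.8142e-21
= 1.1969e-14 m

1.1969e-14


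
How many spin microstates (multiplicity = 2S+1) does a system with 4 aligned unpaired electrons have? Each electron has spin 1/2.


Total spin S = N * (1/2) = 4 * 0.5 = 2.0
Spin multiplicity = 2S + 1
= 2 * 2.0 + 1
= 5

5


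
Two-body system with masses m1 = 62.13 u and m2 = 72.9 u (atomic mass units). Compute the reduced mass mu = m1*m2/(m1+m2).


mu = m1 * m2 / (m1 + m2)
= 62.13 * 72.9 / (62.13 + 72.9)
= 4529.277 / 135.03
= 33.5427 u

33.5427


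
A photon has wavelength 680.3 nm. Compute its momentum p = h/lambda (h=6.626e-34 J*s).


p = h / lambda
= 6.626e-34 / (680.3e-9)
= 6.626e-34 / 6.8030e-07
= 9.7398e-28 kg*m/s

9.7398e-28


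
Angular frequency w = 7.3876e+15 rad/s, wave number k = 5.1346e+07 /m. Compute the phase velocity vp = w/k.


vp = w / k
= 7.3876e+15 / 5.1346e+07
= 1.4388e+08 m/s

1.4388e+08


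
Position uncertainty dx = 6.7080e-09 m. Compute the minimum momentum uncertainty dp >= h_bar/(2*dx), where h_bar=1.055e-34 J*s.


dp = h_bar / (2 * dx)
= 1.055e-34 / (2 * 6.7080e-09)
= 1.055e-34 / 1.3416e-08
= 7.8637e-27 kg*m/s

7.8637e-27


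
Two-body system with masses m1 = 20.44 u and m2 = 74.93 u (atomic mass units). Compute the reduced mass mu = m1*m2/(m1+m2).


mu = m1 * m2 / (m1 + m2)
= 20.44 * 74.93 / (20.44 + 74.93)
= 1531.5692 / 95.37
= 16.0592 u

16.0592


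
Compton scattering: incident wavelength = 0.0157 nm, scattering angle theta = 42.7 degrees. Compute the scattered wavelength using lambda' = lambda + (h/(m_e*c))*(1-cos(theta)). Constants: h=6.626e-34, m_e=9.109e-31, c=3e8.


Compton wavelength: h/(m_e*c) = 2.4247e-12 m
d_lambda = 2.4247e-12 * (1 - cos(42.7 deg))
= 2.4247e-12 * 0.265085
= 6.4275e-13 m = 0.000643 nm
lambda' = 0.0157 + 0.000643
= 0.016343 nm

0.016343


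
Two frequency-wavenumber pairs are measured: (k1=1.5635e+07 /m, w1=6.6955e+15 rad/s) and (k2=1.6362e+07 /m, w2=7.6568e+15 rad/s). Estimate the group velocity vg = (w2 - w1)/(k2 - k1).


vg = (w2 - w1) / (k2 - k1)
= (7.6568e+15 - 6.6955e+15) / (1.6362e+07 - 1.5635e+07)
= 9.6130e+14 / 7.2700e+05
= 1.3223e+09 m/s

1.3223e+09


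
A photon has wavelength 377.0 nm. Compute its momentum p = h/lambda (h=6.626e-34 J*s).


p = h / lambda
= 6.626e-34 / (377.0e-9)
= 6.626e-34 / 3.7700e-07
= 1.7576e-27 kg*m/s

1.7576e-27


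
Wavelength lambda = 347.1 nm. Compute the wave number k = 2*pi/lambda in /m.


k = 2 * pi / lambda
= 6.2832 / (347.1e-9)
= 6.2832 / 3.4710e-07
= 1.8102e+07 /m

1.8102e+07


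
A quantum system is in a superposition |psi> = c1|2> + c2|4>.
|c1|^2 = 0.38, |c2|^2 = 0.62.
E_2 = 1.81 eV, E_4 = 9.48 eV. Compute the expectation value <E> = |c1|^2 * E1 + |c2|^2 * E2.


<E> = |c1|^2 * E1 + |c2|^2 * E2
= 0.38 * 1.81 + 0.62 * 9.48
= 0.6878 + 5.8776
= 6.5654 eV

6.5654


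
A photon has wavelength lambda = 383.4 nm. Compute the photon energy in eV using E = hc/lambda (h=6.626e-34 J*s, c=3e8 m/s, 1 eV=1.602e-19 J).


E = hc / lambda
= (6.626e-34)(3e8) / (383.4e-9)
= 1.9878e-25 / 3.8340e-07
= 5.1847e-19 J
Converting to eV: 5.1847e-19 / 1.602e-19
= 3.2364 eV

3.2364


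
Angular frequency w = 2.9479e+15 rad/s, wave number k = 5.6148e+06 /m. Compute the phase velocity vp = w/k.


vp = w / k
= 2.9479e+15 / 5.6148e+06
= 5.2502e+08 m/s

5.2502e+08


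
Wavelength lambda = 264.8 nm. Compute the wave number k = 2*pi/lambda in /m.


k = 2 * pi / lambda
= 6.2832 / (264.8e-9)
= 6.2832 / 2.6480e-07
= 2.3728e+07 /m

2.3728e+07


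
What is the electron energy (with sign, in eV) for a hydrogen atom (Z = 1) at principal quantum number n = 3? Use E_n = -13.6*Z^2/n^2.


E_n = -13.6 * Z^2 / n^2
= -13.6 * 1^2 / 3^2
= -13.6 * 1 / 9
= -1.5111 eV

-1.5111


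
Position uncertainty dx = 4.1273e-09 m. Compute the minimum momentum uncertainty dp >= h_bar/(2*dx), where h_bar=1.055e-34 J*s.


dp = h_bar / (2 * dx)
= 1.055e-34 / (2 * 4.1273e-09)
= 1.055e-34 / 8.2546e-09
= 1.2781e-26 kg*m/s

1.2781e-26


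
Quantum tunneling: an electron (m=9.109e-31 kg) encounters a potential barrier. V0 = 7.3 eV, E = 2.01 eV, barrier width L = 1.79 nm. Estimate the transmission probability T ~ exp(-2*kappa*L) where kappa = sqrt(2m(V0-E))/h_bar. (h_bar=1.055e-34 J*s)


V0 - E = 5.29 eV = 8.4746e-19 J
kappa = sqrt(2 * m * (V0-E)) / h_bar
= sqrt(2 * 9.109e-31 * 8.4746e-19) / 1.055e-34
= 1.1778e+10 /m
2*kappa*L = 2 * 1.1778e+10 * 1.79e-9
= 42.1638
T = exp(-42.1638) = 4.880713e-19

4.880713e-19


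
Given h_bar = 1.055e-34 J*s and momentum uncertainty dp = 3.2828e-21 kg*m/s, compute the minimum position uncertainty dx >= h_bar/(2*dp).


dx = h_bar / (2 * dp)
= 1.055e-34 / (2 * 3.2828e-21)
= 1.055e-34 / 6.5656e-21
= 1.6069e-14 m

1.6069e-14


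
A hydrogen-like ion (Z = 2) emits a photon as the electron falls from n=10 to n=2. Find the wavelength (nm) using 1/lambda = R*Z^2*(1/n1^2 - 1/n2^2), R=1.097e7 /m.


1/lambda = R * Z^2 * (1/n1^2 - 1/n2^2)
= 1.097e7 * 2^2 * (1/2^2 - 1/10^2)
= 1.097e7 * 4 * (0.25 - 0.01)
= 1.0531e+07 /m
lambda = 1 / 1.0531e+07
= 94.9559 nm

94.9559


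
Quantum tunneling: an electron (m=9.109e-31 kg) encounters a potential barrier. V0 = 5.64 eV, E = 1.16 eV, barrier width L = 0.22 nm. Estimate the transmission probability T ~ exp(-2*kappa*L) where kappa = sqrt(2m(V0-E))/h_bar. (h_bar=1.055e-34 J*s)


V0 - E = 4.48 eV = 7.1770e-19 J
kappa = sqrt(2 * m * (V0-E)) / h_bar
= sqrt(2 * 9.109e-31 * 7.1770e-19) / 1.055e-34
= 1.0838e+10 /m
2*kappa*L = 2 * 1.0838e+10 * 0.22e-9
= 4.7689
T = exp(-4.7689) = 8.489470e-03

8.489470e-03


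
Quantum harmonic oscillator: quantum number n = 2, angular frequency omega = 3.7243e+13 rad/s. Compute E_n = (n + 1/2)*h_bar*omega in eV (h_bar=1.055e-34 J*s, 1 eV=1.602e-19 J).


E = (n + 1/2) * h_bar * omega
= (2 + 0.5) * 1.055e-34 * 3.7243e+13
= 2.5 * 3.9291e-21
= 9.8228e-21 J
= 0.0613 eV

0.0613


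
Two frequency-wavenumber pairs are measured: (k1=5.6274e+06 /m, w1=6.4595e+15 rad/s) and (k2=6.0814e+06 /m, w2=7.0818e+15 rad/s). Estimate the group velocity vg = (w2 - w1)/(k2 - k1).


vg = (w2 - w1) / (k2 - k1)
= (7.0818e+15 - 6.4595e+15) / (6.0814e+06 - 5.6274e+06)
= 6.2230e+14 / 4.5400e+05
= 1.3707e+09 m/s

1.3707e+09


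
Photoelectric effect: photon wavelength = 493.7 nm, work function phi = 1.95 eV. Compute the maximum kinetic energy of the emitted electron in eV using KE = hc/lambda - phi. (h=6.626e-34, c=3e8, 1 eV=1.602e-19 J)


E_photon = hc / lambda
= (6.626e-34)(3e8) / (493.7e-9)
= 4.0263e-19 J
= 2.5133 eV
KE = E_photon - phi
= 2.5133 - 1.95
= 0.5633 eV

0.5633


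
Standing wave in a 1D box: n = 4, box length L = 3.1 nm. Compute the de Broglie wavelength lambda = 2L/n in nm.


lambda = 2L / n
= 2 * 3.1 / 4
= 6.2 / 4
= 1.55 nm

1.55


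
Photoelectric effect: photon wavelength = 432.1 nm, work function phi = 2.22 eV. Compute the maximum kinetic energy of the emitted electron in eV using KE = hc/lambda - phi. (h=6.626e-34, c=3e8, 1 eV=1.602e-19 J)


E_photon = hc / lambda
= (6.626e-34)(3e8) / (432.1e-9)
= 4.6003e-19 J
= 2.8716 eV
KE = E_photon - phi
= 2.8716 - 2.22
= 0.6516 eV

0.6516


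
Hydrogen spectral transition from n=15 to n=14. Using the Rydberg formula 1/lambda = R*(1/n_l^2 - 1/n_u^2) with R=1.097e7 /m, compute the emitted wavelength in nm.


1/lambda = R * (1/n_l^2 - 1/n_u^2)
= 1.097e7 * (1/14^2 - 1/15^2)
= 1.097e7 * (0.005102 - 0.004444)
= 1.097e7 * 0.000658
= 7.2138e+03 /m
lambda = 1 / 7.2138e+03 = 138622.5757 nm

138622.5757


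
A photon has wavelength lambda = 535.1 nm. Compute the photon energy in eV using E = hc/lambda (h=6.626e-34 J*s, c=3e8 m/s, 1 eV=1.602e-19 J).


E = hc / lambda
= (6.626e-34)(3e8) / (535.1e-9)
= 1.9878e-25 / 5.3510e-07
= 3.7148e-19 J
Converting to eV: 3.7148e-19 / 1.602e-19
= 2.3189 eV

2.3189


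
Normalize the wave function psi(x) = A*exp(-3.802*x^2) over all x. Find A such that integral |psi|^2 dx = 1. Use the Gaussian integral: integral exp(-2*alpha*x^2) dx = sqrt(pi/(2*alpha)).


integral |psi|^2 dx = A^2 * sqrt(pi/(2*alpha)) = 1
A^2 = sqrt(2*alpha/pi)
= sqrt(2 * 3.802 / pi)
= 1.555773
A = sqrt(1.555773)
= 1.2473

1.2473


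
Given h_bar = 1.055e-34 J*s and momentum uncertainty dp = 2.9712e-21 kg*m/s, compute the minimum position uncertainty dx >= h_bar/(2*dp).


dx = h_bar / (2 * dp)
= 1.055e-34 / (2 * 2.9712e-21)
= 1.055e-34 / 5.9424e-21
= 1.7754e-14 m

1.7754e-14


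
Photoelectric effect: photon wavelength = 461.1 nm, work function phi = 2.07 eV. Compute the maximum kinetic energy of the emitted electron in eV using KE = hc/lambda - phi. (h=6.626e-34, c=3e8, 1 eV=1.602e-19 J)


E_photon = hc / lambda
= (6.626e-34)(3e8) / (461.1e-9)
= 4.3110e-19 J
= 2.691 eV
KE = E_photon - phi
= 2.691 - 2.07
= 0.621 eV

0.621


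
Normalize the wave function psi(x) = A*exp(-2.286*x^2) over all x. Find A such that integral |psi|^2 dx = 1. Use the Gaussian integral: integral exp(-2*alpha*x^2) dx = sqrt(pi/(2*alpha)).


integral |psi|^2 dx = A^2 * sqrt(pi/(2*alpha)) = 1
A^2 = sqrt(2*alpha/pi)
= sqrt(2 * 2.286 / pi)
= 1.206363
A = sqrt(1.206363)
= 1.0983

1.0983


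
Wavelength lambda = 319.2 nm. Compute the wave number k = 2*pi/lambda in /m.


k = 2 * pi / lambda
= 6.2832 / (319.2e-9)
= 6.2832 / 3.1920e-07
= 1.9684e+07 /m

1.9684e+07


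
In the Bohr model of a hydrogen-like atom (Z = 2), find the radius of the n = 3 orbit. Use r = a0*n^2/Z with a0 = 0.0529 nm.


r = a0 * n^2 / Z
= 0.0529 * 3^2 / 2
= 0.0529 * 9 / 2
= 0.2381 nm

0.2381


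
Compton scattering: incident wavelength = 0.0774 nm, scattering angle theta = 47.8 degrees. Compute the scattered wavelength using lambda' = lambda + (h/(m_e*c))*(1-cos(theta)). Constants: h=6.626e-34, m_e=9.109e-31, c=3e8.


Compton wavelength: h/(m_e*c) = 2.4247e-12 m
d_lambda = 2.4247e-12 * (1 - cos(47.8 deg))
= 2.4247e-12 * 0.328279
= 7.9598e-13 m = 0.000796 nm
lambda' = 0.0774 + 0.000796
= 0.078196 nm

0.078196
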